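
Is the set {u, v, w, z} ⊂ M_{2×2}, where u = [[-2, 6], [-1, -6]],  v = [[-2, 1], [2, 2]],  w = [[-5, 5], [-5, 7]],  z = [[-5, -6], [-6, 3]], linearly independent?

linearly independent

Write each element as a coordinate vector in ℝ⁴ using {E₁₁, E₁₂, E₂₁, E₂₂}.
Row-reduce the matrix whose columns are u, v, w, z.
The reduction yields 4 nonzero rows, so the rank is 4.
Since rank = 4 (the number of vectors), the set is linearly independent.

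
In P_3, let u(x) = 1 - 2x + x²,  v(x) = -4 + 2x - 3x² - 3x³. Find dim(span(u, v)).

2

Represent each element by its coordinate vector in ℝ⁴.
Put the 4×2 matrix [u|v] into echelon form.
The echelon form has 2 nonzero rows, so the rank is 2.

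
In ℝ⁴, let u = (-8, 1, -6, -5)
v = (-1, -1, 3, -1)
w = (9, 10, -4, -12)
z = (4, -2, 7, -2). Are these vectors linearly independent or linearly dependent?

The matrix [u|v|w|z] has determinant -1140.
A nonzero determinant means the columns are linearly independent.

linearly independent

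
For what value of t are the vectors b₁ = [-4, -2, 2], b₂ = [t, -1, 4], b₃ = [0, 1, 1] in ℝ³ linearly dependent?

The set is linearly dependent precisely when det[b₁; b₂; b₃] = 0.
Expanding, det = 4*t + 20.
This vanishes exactly when t = -5.

t = -5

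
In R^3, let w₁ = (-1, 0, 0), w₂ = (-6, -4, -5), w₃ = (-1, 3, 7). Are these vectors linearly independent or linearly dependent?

linearly independent

Row-reduce the matrix whose columns are w₁, w₂, w₃.
The reduction yields 3 nonzero rows, so the rank is 3.
Since rank = 3 (the number of vectors), the set is linearly independent.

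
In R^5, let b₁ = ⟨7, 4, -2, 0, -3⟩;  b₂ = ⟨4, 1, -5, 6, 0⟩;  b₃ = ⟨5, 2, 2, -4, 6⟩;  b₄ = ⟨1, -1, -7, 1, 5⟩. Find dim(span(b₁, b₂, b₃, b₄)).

4

Row-reduce the 4×5 matrix with these as rows.
Exactly 4 pivots survive; hence the rank is 4.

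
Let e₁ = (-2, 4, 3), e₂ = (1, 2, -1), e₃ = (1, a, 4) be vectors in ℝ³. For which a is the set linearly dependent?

a = 42

Place the vectors as rows of a 3×3 matrix; dependence ⇔ determinant zero.
The determinant works out to a - 42.
Solving a - 42 = 0 yields a = 42.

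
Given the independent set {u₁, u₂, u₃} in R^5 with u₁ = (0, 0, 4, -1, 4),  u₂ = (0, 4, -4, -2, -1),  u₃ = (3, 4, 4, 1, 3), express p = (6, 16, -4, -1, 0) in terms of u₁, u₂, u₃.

p = -u₁ + 2u₂ + 2u₃

Since u₁, u₂, u₃ are independent, the coefficients expressing p are uniquely determined by a linear system.
Row-reducing the augmented matrix gives the unique coefficients (a₁, a₂, a₃) = (-1, 2, 2).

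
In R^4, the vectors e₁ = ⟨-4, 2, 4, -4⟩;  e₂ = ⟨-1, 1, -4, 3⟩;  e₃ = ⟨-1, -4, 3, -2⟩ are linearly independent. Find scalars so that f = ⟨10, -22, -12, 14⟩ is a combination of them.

f = -4e₁ + 2e₂ + 4e₃

Solve the system with e₁, e₂, e₃ as columns and f as the right-hand side.
The system has the unique solution (a₁, a₂, a₃) = (-4, 2, 4).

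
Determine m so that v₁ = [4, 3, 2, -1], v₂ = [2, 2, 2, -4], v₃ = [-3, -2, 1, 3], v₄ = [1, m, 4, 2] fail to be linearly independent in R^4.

The vectors are dependent exactly when the determinant of the matrix with rows v₁, v₂, v₃, v₄ vanishes.
Cofactor expansion gives det = 44*m - 52.
This vanishes exactly when m = 13/11.

m = 13/11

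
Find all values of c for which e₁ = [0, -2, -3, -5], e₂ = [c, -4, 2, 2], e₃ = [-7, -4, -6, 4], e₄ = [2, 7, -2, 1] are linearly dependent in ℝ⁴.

Place the vectors as rows of a 4×4 matrix; dependence ⇔ determinant zero.
The determinant works out to 350*c + 700.
Solving 350*c + 700 = 0 yields c = -2.

c = -2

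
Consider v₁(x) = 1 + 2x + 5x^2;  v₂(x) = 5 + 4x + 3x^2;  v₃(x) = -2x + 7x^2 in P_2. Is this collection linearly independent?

linearly independent

Write each element as a coordinate vector in ℝ³ using {1, x, x^2}.
Form the 3×3 matrix with these as columns; its determinant is -86.
A nonzero determinant means the columns are linearly independent.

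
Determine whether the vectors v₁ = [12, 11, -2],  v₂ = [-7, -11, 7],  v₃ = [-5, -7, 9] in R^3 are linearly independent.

Form the 3×3 matrix with these as columns; its determinant is -280.
A nonzero determinant means the columns are linearly independent.

linearly independent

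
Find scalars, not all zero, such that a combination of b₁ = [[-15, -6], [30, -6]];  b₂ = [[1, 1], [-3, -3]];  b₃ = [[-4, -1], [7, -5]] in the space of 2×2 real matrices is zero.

b₁ + 3b₂ - 3b₃ = 0

Pass to coordinate vectors relative to the basis {E₁₁, E₁₂, E₂₁, E₂₂}.
Solve the homogeneous system with b₁, b₂, b₃ as columns by row-reducing the coefficient matrix.
A generator of the null space is (1, 3, -3).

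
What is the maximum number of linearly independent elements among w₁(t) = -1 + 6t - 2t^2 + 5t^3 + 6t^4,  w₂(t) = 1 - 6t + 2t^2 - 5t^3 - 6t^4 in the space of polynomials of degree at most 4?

1

Represent each element by its coordinate vector in ℝ⁵.
Form the matrix with w₁, w₂ as columns and reduce.
There is 1 pivot column, so rank = 1.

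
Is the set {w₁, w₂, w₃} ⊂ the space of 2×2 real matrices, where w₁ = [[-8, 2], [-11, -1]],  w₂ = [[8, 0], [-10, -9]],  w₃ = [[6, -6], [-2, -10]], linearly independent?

Take coordinates with respect to the standard basis {E₁₁, E₁₂, E₂₁, E₂₂}.
Row-reduce the matrix whose columns are w₁, w₂, w₃.
The reduction yields 3 nonzero rows, so the rank is 3.
Since rank = 3 (the number of vectors), the set is linearly independent.

linearly independent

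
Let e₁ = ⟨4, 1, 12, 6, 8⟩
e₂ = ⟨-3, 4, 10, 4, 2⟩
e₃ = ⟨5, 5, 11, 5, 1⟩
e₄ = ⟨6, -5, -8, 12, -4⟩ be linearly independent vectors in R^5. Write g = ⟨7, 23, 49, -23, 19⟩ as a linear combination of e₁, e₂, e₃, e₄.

Since e₁, e₂, e₃, e₄ are independent, the coefficients expressing g are uniquely determined by a linear system.
Back-substitution yields (α₁, …, α₄) = (1, -2, 3, -3).

g = e₁ - 2e₂ + 3e₃ - 3e₄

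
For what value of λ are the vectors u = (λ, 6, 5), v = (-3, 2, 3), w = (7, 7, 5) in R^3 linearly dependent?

λ = 41/11

The set is linearly dependent precisely when det[u; v; w] = 0.
Expanding, det = 41 - 11*λ.
Setting this to zero gives λ = 41/11.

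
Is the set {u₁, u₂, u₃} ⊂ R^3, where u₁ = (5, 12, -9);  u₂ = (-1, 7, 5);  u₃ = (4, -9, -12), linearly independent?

Row-reduce the matrix whose columns are u₁, u₂, u₃.
The reduction yields 3 nonzero rows, so the rank is 3.
Since rank = 3 (the number of vectors), the set is linearly independent.

linearly independent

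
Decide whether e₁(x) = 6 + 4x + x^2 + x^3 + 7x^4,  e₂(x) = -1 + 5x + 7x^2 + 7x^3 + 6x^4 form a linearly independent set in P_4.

linearly independent

Write each element as a coordinate vector in ℝ⁵ using {1, x, …, x^4}.
Place the vectors as rows of a 2×5 matrix and reduce to echelon form.
The reduction yields 2 nonzero rows, so the rank is 2.
Since rank = 2 (the number of vectors), the set is linearly independent.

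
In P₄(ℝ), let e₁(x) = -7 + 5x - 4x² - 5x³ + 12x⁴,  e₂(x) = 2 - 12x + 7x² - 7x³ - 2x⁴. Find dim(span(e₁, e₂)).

2

Represent each element by its coordinate vector in ℝ⁵.
Apply Gaussian elimination to the matrix whose rows are e₁, e₂.
The echelon form has 2 nonzero rows, so the rank is 2.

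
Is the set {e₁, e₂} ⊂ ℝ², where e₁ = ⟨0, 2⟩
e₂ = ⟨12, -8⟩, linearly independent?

Form the 2×2 matrix with these as columns; its determinant is -24.
A nonzero determinant means the columns are linearly independent.

linearly independent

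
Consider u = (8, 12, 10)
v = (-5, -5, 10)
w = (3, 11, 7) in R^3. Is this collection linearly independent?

linearly independent

Place the vectors as rows of a 3×3 matrix and reduce to echelon form.
The reduction yields 3 nonzero rows, so the rank is 3.
Since rank = 3 (the number of vectors), the set is linearly independent.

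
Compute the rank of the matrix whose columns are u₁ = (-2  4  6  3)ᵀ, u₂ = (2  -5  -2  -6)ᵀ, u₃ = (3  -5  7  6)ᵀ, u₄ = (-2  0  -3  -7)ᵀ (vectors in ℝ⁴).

rank 4

Apply Gaussian elimination to the matrix whose rows are u₁, u₂, u₃, u₄.
Exactly 4 pivots survive; hence the rank is 4.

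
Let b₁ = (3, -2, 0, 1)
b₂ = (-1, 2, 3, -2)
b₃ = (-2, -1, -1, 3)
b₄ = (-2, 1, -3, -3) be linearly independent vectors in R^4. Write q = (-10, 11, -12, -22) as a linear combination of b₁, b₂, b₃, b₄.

q = -3b₁ - b₂ - 3b₃ + 4b₄

Solve the system with b₁, b₂, b₃, b₄ as columns and q as the right-hand side.
Row-reducing the augmented matrix gives the unique coefficients (c₁, …, c₄) = (-3, -1, -3, 4).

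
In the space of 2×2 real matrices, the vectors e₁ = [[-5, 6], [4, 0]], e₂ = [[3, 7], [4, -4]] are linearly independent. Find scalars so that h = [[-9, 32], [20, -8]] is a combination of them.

Identify each element with its coordinate vector in ℝ⁴ via {E₁₁, E₁₂, E₂₁, E₂₂}.
Solve the system with e₁, e₂ as columns and h as the right-hand side.
The system has the unique solution (α₁, α₂) = (3, 2).

h = 3e₁ + 2e₂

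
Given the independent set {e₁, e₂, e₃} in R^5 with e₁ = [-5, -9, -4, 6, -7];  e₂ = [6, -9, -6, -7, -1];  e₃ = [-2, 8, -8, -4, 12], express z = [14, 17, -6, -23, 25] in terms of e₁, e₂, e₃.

Solve the system with e₁, e₂, e₃ as columns and z as the right-hand side.
Row-reducing the augmented matrix gives the unique coefficients (c₁, c₂, c₃) = (-2, 1, 1).

z = -2e₁ + e₂ + e₃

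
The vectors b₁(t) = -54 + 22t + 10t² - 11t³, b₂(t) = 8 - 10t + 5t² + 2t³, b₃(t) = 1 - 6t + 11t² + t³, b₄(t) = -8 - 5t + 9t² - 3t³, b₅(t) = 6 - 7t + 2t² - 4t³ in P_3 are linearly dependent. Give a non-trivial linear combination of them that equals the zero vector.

b₁ + 3b₂ - 3b₄ + b₅ = 0

Take coordinates with respect to {1, t, …, t³}.
Write the vectors as columns of a matrix and find a nonzero vector in its null space.
One solution (up to scaling) is (1, 3, 0, -3, 1).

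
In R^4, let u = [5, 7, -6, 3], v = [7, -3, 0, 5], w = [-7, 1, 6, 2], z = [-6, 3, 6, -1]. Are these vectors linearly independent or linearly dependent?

The matrix [u|v|w|z] has determinant 1770.
A nonzero determinant means the columns are linearly independent.

linearly independent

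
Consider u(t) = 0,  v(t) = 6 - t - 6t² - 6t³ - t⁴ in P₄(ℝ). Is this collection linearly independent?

Take coordinates with respect to the standard basis {1, t, …, t⁴}.
One of the vectors is the zero vector, so the set is linearly dependent.

linearly dependent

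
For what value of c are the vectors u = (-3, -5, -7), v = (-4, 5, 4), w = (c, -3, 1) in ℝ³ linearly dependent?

c = 31/3

The set is linearly dependent precisely when det[u; v; w] = 0.
Expanding, det = 15*c - 155.
Setting this to zero gives c = 31/3.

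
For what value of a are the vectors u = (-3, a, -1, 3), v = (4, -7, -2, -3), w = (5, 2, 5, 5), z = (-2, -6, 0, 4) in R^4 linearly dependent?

Dependence holds iff the 4×4 matrix [u v w z] is singular.
The determinant works out to -110*a - 704.
Setting this to zero gives a = -32/5.

a = -32/5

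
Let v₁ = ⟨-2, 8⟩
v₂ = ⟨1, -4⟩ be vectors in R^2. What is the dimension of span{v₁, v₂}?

Form the matrix with v₁, v₂ as columns and reduce.
Exactly 1 pivot survives; hence the rank is 1.

1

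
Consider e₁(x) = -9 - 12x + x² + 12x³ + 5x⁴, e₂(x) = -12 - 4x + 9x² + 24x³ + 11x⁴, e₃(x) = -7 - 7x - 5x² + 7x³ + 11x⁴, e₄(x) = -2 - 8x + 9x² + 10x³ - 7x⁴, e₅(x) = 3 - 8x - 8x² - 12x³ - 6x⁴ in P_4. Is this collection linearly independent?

Take coordinates with respect to the standard basis {1, x, …, x⁴}.
Row-reduce the matrix whose columns are e₁, e₂, e₃, e₄, e₅.
The reduction yields 4 nonzero rows, so the rank is 4.
Since rank 4 < 5, the set is linearly dependent.

linearly dependent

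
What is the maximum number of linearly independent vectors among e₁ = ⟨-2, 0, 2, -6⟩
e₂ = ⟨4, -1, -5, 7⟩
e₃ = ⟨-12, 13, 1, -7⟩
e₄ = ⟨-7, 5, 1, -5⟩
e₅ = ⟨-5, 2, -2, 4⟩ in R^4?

Apply Gaussian elimination to the matrix whose rows are e₁, e₂, e₃, e₄, e₅.
The echelon form has 4 nonzero rows, so the rank is 4.
(With 5 elements in a 4-dimensional space the rank is at most 4.)

4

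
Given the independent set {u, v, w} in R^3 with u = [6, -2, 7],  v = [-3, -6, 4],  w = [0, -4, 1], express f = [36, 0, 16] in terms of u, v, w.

Write f = a₁u + … + a₃w and equate components.
The system has the unique solution (a₁, a₂, a₃) = (4, -4, 4).

f = 4u - 4v + 4w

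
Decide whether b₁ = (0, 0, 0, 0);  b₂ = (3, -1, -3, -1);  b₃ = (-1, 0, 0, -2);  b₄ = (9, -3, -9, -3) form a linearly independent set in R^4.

One of the vectors is the zero vector, so the set is linearly dependent.

linearly dependent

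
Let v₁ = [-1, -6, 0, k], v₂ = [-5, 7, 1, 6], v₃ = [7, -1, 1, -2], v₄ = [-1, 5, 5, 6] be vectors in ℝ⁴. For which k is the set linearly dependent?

k = -22/7

Dependence holds iff the 4×4 matrix [v₁ v₂ v₃ v₄] is singular.
Expanding, det = 168*k + 528.
Setting this to zero gives k = -22/7.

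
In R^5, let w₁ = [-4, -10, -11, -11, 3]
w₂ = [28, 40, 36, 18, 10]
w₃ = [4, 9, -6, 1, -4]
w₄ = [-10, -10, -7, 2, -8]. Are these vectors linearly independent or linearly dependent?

Place the vectors as rows of a 4×5 matrix and reduce to echelon form.
The reduction yields 3 nonzero rows, so the rank is 3.
Since rank 3 < 4, the set is linearly dependent.
Indeed 2w₁ + w₂ + 2w₄ = 0.

linearly dependent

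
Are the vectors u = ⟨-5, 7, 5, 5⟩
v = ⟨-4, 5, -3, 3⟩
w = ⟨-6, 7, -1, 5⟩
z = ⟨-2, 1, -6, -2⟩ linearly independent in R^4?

Row-reduce the matrix whose columns are u, v, w, z.
The reduction yields 4 nonzero rows, so the rank is 4.
Since rank = 4 (the number of vectors), the set is linearly independent.

linearly independent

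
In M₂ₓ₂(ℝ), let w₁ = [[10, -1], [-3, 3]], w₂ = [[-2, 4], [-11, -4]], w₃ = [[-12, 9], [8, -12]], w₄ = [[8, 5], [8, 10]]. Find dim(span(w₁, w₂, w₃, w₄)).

Pass to coordinate vectors with respect to the basis {E₁₁, E₁₂, E₂₁, E₂₂}.
Form the matrix with w₁, w₂, w₃, w₄ as columns and reduce.
Exactly 4 pivots survive; hence the rank is 4.

4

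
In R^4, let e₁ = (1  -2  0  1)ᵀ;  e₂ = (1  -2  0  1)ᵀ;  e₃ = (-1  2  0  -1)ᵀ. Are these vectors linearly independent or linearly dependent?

Place the vectors as rows of a 3×4 matrix and reduce to echelon form.
The reduction yields 1 nonzero row, so the rank is 1.
Since rank 1 < 3, the set is linearly dependent.
Indeed e₁ - e₂ = 0.

linearly dependent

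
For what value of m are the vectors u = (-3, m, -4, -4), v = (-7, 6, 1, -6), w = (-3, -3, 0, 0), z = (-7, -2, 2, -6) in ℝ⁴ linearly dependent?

The vectors are dependent exactly when the determinant of the matrix with rows u, v, w, z vanishes.
The determinant works out to 774 - 18*m.
Solving 774 - 18*m = 0 yields m = 43.

m = 43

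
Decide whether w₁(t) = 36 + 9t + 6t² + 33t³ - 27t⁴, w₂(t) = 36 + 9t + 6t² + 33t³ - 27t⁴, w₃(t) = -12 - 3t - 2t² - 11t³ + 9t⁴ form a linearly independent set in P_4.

linearly dependent

Write each element as a coordinate vector in ℝ⁵ using {1, t, …, t⁴}.
Place the vectors as rows of a 3×5 matrix and reduce to echelon form.
The reduction yields 1 nonzero row, so the rank is 1.
Since rank 1 < 3, the set is linearly dependent.
Indeed w₁ - w₂ = 0.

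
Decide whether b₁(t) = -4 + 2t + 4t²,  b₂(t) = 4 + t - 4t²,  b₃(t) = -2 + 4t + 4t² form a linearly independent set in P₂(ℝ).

linearly independent

Take coordinates with respect to the standard basis {1, t, t²}.
Form the 3×3 matrix with these as columns; its determinant is -24.
A nonzero determinant means the columns are linearly independent.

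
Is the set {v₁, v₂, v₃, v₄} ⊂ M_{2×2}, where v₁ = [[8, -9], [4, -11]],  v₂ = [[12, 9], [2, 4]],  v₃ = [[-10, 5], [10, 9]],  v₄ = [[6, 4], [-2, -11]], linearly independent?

linearly independent

Take coordinates with respect to the standard basis {E₁₁, E₁₂, E₂₁, E₂₂}.
Form the 4×4 matrix with these as columns; its determinant is -30836.
A nonzero determinant means the columns are linearly independent.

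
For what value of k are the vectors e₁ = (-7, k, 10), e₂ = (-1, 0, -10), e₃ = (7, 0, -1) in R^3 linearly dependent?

Dependence holds iff the 3×3 matrix [e₁ e₂ e₃] is singular.
Expanding, det = -71*k.
This vanishes exactly when k = 0.

k = 0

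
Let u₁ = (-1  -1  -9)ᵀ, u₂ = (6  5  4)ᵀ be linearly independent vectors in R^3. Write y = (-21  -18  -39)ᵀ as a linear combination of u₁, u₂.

Since u₁, u₂ are independent, the coefficients expressing y are uniquely determined by a linear system.
Row-reducing the augmented matrix gives the unique coefficients (a₁, a₂) = (3, -3).

y = 3u₁ - 3u₂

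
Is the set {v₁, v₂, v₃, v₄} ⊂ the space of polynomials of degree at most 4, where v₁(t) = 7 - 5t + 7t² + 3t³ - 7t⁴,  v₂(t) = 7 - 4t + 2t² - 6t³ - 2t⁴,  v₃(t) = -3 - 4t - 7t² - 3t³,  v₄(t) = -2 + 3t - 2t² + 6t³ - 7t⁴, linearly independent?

Write each element as a coordinate vector in ℝ⁵ using {1, t, …, t⁴}.
Row-reduce the matrix whose columns are v₁, v₂, v₃, v₄.
The reduction yields 4 nonzero rows, so the rank is 4.
Since rank = 4 (the number of vectors), the set is linearly independent.

linearly independent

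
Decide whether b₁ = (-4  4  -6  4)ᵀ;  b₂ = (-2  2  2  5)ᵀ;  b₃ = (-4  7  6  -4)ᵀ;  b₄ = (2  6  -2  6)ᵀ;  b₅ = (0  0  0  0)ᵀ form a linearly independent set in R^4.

There are 5 vectors in a 4-dimensional space, so they cannot be linearly independent.

linearly dependent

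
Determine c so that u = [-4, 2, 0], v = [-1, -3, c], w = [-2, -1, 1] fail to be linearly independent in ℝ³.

Dependence holds iff the 3×3 matrix [u v w] is singular.
Expanding, det = 14 - 8*c.
Solving 14 - 8*c = 0 yields c = 7/4.

c = 7/4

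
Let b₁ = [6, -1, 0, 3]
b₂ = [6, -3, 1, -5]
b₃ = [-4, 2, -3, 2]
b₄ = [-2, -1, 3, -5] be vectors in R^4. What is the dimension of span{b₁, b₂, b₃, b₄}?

Put the 4×4 matrix [b₁|b₂|b₃|b₄] into echelon form.
The echelon form has 3 nonzero rows, so the rank is 3.

dim = 3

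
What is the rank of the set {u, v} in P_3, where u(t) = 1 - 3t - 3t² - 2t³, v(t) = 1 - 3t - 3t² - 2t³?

rank 1

Use coordinates relative to {1, t, …, t³}.
Put the 4×2 matrix [u|v] into echelon form.
The echelon form has 1 nonzero row, so the rank is 1.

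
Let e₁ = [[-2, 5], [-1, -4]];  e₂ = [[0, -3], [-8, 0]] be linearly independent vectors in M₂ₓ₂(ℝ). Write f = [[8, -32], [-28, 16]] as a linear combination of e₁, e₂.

Take coordinate vectors relative to {E₁₁, E₁₂, E₂₁, E₂₂}.
Set up the augmented matrix [e₁ | e₂ | f] and row-reduce.
Back-substitution yields (α₁, α₂) = (-4, 4).

f = -4e₁ + 4e₂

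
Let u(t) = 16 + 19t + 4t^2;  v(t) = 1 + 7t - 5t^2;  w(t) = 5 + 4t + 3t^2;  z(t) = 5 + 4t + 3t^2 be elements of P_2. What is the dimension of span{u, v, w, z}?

Use coordinates relative to {1, t, t^2}.
Put the 3×4 matrix [u|v|w|z] into echelon form.
Reduction leaves 2 leading entries, giving rank 2.
(With 4 elements in a 3-dimensional space the rank is at most 3.)

2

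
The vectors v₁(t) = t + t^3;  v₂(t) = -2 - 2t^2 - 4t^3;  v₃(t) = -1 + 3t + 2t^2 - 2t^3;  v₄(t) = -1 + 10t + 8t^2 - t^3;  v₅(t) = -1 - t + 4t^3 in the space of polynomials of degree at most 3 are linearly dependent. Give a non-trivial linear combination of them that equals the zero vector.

Pass to coordinate vectors relative to the basis {1, t, …, t^3}.
Solve the homogeneous system with v₁, v₂, v₃, v₄, v₅ as columns by row-reducing the coefficient matrix.
The free variable yields coefficients (1, -1, 3, -1, 0) (any nonzero multiple also works).

v₁ - v₂ + 3v₃ - v₄ = 0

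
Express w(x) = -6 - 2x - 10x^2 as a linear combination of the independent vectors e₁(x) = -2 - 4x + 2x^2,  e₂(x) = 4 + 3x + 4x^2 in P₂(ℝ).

Identify each element with its coordinate vector in ℝ³ via {1, x, x^2}.
Set up the augmented matrix [e₁ | e₂ | w] and row-reduce.
Row-reducing the augmented matrix gives the unique coefficients (c₁, c₂) = (-1, -2).

w = -e₁ - 2e₂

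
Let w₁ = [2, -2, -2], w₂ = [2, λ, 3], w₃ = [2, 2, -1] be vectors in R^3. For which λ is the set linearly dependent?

The set is linearly dependent precisely when det[w₁; w₂; w₃] = 0.
Expanding, det = 2*λ - 36.
Setting this to zero gives λ = 18.

λ = 18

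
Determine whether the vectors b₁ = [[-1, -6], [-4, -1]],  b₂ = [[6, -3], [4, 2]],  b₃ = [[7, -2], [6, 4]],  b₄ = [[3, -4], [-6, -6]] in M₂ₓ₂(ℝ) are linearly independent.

Take coordinates with respect to the standard basis {E₁₁, E₁₂, E₂₁, E₂₂}.
Place the vectors as rows of a 4×4 matrix and reduce to echelon form.
The reduction yields 4 nonzero rows, so the rank is 4.
Since rank = 4 (the number of vectors), the set is linearly independent.

linearly independent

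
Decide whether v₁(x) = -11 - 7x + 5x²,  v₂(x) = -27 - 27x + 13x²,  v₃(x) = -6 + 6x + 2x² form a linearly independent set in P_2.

Take coordinates with respect to the standard basis {1, x, x²}.
The matrix [v₁|v₂|v₃] has determinant 0.
A zero determinant means the columns are linearly dependent.

linearly dependent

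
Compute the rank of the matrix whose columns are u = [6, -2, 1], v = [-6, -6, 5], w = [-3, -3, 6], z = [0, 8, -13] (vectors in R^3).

rank 3

Row-reduce the 4×3 matrix with these as rows.
The echelon form has 3 nonzero rows, so the rank is 3.
(With 4 elements in a 3-dimensional space the rank is at most 3.)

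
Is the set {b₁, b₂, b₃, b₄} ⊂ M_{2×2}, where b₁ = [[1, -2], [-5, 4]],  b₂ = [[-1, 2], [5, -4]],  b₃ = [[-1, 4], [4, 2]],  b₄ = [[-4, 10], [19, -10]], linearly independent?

linearly dependent

Write each element as a coordinate vector in ℝ⁴ using {E₁₁, E₁₂, E₂₁, E₂₂}.
The matrix [b₁|b₂|b₃|b₄] has determinant 0.
A zero determinant means the columns are linearly dependent.
Indeed b₁ + b₂ = 0.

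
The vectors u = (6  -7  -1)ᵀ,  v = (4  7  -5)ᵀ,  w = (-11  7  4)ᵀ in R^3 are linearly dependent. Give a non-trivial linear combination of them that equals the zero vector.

Row-reduce the matrix with u, v, w as columns; the null space gives the coefficients.
One solution (up to scaling) is (3, 1, 2).

3u + v + 2w = 0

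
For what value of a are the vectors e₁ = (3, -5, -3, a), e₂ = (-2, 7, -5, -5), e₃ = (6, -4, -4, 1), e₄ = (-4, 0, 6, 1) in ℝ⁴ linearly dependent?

a = 19/2

The vectors are dependent exactly when the determinant of the matrix with rows e₁, e₂, e₃, e₄ vanishes.
The determinant works out to 12*a - 114.
This vanishes exactly when a = 19/2.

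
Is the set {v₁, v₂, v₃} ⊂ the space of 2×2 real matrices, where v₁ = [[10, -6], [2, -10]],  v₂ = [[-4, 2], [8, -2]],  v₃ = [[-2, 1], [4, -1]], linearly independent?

Take coordinates with respect to the standard basis {E₁₁, E₁₂, E₂₁, E₂₂}.
Place the vectors as rows of a 3×4 matrix and reduce to echelon form.
The reduction yields 2 nonzero rows, so the rank is 2.
Since rank 2 < 3, the set is linearly dependent.

linearly dependent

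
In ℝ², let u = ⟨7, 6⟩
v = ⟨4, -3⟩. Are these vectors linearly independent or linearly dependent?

linearly independent

The matrix [u|v] has determinant -45.
A nonzero determinant means the columns are linearly independent.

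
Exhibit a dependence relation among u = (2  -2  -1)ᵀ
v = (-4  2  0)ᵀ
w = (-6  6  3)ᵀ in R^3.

Row-reduce the matrix with u, v, w as columns; the null space gives the coefficients.
One solution (up to scaling) is (3, 0, 1).

3u + w = 0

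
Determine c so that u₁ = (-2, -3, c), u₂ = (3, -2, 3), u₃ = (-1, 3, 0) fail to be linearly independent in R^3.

c = -27/7

Dependence holds iff the 3×3 matrix [u₁ u₂ u₃] is singular.
The determinant works out to 7*c + 27.
This vanishes exactly when c = -27/7.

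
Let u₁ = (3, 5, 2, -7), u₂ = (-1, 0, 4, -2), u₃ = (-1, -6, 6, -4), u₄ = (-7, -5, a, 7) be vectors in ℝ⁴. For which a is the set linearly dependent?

a = 60/11

Dependence holds iff the 4×4 matrix [u₁ u₂ u₃ u₄] is singular.
Expanding, det = 88*a - 480.
This vanishes exactly when a = 60/11.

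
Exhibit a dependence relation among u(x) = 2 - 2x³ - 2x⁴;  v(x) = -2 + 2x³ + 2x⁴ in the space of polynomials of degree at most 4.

Take coordinates with respect to {1, x, …, x⁴}.
Row-reduce the matrix with u, v as columns; the null space gives the coefficients.
A generator of the null space is (1, 1).

u + v = 0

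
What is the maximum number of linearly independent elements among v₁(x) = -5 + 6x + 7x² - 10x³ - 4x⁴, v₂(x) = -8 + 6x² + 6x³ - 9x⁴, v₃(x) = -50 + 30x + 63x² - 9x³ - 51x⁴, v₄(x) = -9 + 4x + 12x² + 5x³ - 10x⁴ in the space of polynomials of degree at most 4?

3

Represent each element by its coordinate vector in ℝ⁵.
Form the matrix with v₁, v₂, v₃, v₄ as columns and reduce.
Reduction leaves 3 leading entries, giving rank 3.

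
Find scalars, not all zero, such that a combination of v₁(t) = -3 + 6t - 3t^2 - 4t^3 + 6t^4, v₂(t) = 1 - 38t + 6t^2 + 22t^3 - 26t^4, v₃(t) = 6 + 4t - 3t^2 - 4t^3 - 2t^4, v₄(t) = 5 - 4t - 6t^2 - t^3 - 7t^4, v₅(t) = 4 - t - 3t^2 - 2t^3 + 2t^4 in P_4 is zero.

3v₁ + v₂ + 3v₃ - 2v₄ = 0

Write each element as a vector in ℝ⁵ using {1, t, …, t^4}.
Write the vectors as columns of a matrix and find a nonzero vector in its null space.
A generator of the null space is (3, 1, 3, -2, 0).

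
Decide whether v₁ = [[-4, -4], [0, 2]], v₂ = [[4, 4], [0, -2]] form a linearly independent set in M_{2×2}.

Take coordinates with respect to the standard basis {E₁₁, E₁₂, E₂₁, E₂₂}.
Place the vectors as rows of a 2×4 matrix and reduce to echelon form.
The reduction yields 1 nonzero row, so the rank is 1.
Since rank 1 < 2, the set is linearly dependent.
Indeed v₁ + v₂ = 0.

linearly dependent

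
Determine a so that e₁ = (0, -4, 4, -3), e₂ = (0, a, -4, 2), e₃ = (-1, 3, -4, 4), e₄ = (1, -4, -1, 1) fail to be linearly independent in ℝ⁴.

The set is linearly dependent precisely when det[e₁; e₂; e₃; e₄] = 0.
Cofactor expansion gives det = 5*a - 44.
Setting this to zero gives a = 44/5.

a = 44/5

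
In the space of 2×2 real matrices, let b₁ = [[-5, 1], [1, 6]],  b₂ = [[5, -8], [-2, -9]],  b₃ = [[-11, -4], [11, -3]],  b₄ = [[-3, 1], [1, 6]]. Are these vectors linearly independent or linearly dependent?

Take coordinates with respect to the standard basis {E₁₁, E₁₂, E₂₁, E₂₂}.
Form the 4×4 matrix with these as columns; its determinant is 918.
A nonzero determinant means the columns are linearly independent.

linearly independent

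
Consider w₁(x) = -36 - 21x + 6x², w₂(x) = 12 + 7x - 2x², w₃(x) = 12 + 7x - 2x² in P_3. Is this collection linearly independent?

linearly dependent

Take coordinates with respect to the standard basis {1, x, …, x³}.
Row-reduce the matrix whose columns are w₁, w₂, w₃.
The reduction yields 1 nonzero row, so the rank is 1.
Since rank 1 < 3, the set is linearly dependent.
Indeed w₁ + 3w₂ = 0.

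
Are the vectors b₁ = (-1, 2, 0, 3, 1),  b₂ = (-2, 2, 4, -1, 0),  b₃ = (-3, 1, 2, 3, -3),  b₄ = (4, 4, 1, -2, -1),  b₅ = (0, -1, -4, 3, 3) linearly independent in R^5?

Form the 5×5 matrix with these as columns; its determinant is 113.
A nonzero determinant means the columns are linearly independent.

linearly independent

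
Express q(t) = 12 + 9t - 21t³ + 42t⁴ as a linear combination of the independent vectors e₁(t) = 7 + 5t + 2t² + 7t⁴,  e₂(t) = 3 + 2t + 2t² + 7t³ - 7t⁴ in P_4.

q = 3e₁ - 3e₂

Identify each element with its coordinate vector in ℝ⁵ via {1, t, …, t⁴}.
Write q = a₁e₁ + a₂e₂ and equate components.
The system has the unique solution (a₁, a₂) = (3, -3).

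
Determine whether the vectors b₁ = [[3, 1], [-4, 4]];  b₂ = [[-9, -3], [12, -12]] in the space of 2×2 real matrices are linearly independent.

linearly dependent

Write each element as a coordinate vector in ℝ⁴ using {E₁₁, E₁₂, E₂₁, E₂₂}.
Row-reduce the matrix whose columns are b₁, b₂.
The reduction yields 1 nonzero row, so the rank is 1.
Since rank 1 < 2, the set is linearly dependent.
Indeed 3b₁ + b₂ = 0.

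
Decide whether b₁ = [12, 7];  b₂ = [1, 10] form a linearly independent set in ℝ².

Row-reduce the matrix whose columns are b₁, b₂.
The reduction yields 2 nonzero rows, so the rank is 2.
Since rank = 2 (the number of vectors), the set is linearly independent.

linearly independent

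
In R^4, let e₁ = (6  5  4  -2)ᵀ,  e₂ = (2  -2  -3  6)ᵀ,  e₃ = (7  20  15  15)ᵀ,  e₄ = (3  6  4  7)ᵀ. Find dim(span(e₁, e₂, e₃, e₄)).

dim = 3

Row-reduce the 4×4 matrix with these as rows.
There are 3 pivot columns, so rank = 3.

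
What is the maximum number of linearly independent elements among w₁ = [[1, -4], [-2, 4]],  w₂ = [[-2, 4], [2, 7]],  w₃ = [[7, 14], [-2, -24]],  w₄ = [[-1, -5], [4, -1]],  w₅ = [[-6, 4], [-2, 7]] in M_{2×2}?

Use coordinates relative to {E₁₁, E₁₂, E₂₁, E₂₂}.
Form the matrix with w₁, w₂, w₃, w₄, w₅ as columns and reduce.
Reduction leaves 4 leading entries, giving rank 4.
(With 5 elements in a 4-dimensional space the rank is at most 4.)

4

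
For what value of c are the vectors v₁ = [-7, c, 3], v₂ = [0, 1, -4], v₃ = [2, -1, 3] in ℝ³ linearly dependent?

c = 1/8

The set is linearly dependent precisely when det[v₁; v₂; v₃] = 0.
Expanding, det = 1 - 8*c.
Setting this to zero gives c = 1/8.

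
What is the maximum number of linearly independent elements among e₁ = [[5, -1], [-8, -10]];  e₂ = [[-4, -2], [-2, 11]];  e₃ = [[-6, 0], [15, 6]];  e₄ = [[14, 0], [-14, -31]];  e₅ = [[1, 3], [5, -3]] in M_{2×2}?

Pass to coordinate vectors with respect to the basis {E₁₁, E₁₂, E₂₁, E₂₂}.
Form the matrix with e₁, e₂, e₃, e₄, e₅ as columns and reduce.
Exactly 3 pivots survive; hence the rank is 3.
(With 5 elements in a 4-dimensional space the rank is at most 4.)

3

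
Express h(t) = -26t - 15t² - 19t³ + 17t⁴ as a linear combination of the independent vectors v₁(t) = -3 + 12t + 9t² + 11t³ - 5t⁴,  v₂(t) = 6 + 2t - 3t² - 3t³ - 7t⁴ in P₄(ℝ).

h = -2v₁ - v₂

Work in coordinates with respect to the standard basis {1, t, …, t⁴}.
Solve the system with v₁, v₂ as columns and h as the right-hand side.
Back-substitution yields (α₁, α₂) = (-2, -1).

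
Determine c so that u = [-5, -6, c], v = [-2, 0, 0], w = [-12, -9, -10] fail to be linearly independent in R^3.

Place the vectors as rows of a 3×3 matrix; dependence ⇔ determinant zero.
Expanding, det = 18*c + 120.
This vanishes exactly when c = -20/3.

c = -20/3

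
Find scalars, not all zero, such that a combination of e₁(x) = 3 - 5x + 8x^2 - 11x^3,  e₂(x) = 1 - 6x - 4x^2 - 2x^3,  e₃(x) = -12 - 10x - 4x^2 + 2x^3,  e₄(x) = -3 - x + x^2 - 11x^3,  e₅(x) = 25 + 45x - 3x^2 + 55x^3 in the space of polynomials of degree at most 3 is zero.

Take coordinates with respect to {1, x, …, x^3}.
Set up α₁e₁ + … + α₅e₅ = 0 and solve the homogeneous system.
A generator of the null space is (2, 2, 2, 3, 1).

2e₁ + 2e₂ + 2e₃ + 3e₄ + e₅ = 0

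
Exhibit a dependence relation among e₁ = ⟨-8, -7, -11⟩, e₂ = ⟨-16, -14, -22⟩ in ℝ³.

2e₁ - e₂ = 0

Solve the homogeneous system with e₁, e₂ as columns by row-reducing the coefficient matrix.
The free variable yields coefficients (2, -1) (any nonzero multiple also works).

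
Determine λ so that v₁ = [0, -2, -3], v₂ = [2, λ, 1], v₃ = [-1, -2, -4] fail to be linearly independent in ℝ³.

λ = -2/3

The vectors are dependent exactly when the determinant of the matrix with rows v₁, v₂, v₃ vanishes.
Cofactor expansion gives det = -3*λ - 2.
Setting this to zero gives λ = -2/3.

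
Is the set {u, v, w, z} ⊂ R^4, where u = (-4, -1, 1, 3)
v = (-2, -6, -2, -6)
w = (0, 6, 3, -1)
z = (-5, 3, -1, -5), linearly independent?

The matrix [u|v|w|z] has determinant -932.
A nonzero determinant means the columns are linearly independent.

linearly independent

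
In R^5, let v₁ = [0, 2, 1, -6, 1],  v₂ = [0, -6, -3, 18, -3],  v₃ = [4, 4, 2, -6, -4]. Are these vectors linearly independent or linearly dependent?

linearly dependent

Place the vectors as rows of a 3×5 matrix and reduce to echelon form.
The reduction yields 2 nonzero rows, so the rank is 2.
Since rank 2 < 3, the set is linearly dependent.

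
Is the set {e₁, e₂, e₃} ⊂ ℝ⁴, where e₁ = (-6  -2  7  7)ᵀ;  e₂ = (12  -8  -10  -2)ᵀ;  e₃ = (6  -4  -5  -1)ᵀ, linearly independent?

linearly dependent

One vector is a scalar multiple of another, so the set is dependent.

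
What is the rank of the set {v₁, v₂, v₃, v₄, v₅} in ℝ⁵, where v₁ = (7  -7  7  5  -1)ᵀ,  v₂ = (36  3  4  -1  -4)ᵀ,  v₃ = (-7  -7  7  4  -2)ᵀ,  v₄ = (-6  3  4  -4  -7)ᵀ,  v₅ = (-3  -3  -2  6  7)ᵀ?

4

Apply Gaussian elimination to the matrix whose rows are v₁, v₂, v₃, v₄, v₅.
Reduction leaves 4 leading entries, giving rank 4.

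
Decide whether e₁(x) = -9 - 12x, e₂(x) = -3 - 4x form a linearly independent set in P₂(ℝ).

Take coordinates with respect to the standard basis {1, x, x²}.
Place the vectors as rows of a 2×3 matrix and reduce to echelon form.
The reduction yields 1 nonzero row, so the rank is 1.
Since rank 1 < 2, the set is linearly dependent.
Indeed e₁ - 3e₂ = 0.

linearly dependent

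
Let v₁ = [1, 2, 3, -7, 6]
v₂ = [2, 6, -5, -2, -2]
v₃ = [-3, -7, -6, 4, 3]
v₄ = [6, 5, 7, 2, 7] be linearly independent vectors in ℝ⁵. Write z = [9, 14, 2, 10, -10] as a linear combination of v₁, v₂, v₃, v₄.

Set up the augmented matrix [v₁ | v₂ | v₃ | v₄ | z] and row-reduce.
Back-substitution yields (α₁, …, α₄) = (-2, 1, -1, 1).

z = -2v₁ + v₂ - v₃ + v₄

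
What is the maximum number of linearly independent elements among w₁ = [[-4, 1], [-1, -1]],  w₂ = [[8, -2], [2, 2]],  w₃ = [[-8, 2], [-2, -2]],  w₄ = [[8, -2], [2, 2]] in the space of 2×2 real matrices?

1

Use coordinates relative to {E₁₁, E₁₂, E₂₁, E₂₂}.
Apply Gaussian elimination to the matrix whose rows are w₁, w₂, w₃, w₄.
Exactly 1 pivot survives; hence the rank is 1.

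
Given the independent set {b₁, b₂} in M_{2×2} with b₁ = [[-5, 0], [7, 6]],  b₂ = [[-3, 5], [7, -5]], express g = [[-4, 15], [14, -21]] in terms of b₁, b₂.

g = -b₁ + 3b₂

Work in coordinates with respect to the standard basis {E₁₁, E₁₂, E₂₁, E₂₂}.
Since b₁, b₂ are independent, the coefficients expressing g are uniquely determined by a linear system.
Row-reducing the augmented matrix gives the unique coefficients (a₁, a₂) = (-1, 3).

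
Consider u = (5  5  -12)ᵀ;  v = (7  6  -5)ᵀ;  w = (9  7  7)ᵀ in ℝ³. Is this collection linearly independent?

linearly independent

Place the vectors as rows of a 3×3 matrix and reduce to echelon form.
The reduction yields 3 nonzero rows, so the rank is 3.
Since rank = 3 (the number of vectors), the set is linearly independent.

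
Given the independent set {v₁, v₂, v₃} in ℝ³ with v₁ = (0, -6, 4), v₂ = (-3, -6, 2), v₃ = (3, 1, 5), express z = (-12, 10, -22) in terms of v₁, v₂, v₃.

Set up the augmented matrix [v₁ | v₂ | v₃ | z] and row-reduce.
Back-substitution yields (a₁, a₂, a₃) = (-4, 2, -2).

z = -4v₁ + 2v₂ - 2v₃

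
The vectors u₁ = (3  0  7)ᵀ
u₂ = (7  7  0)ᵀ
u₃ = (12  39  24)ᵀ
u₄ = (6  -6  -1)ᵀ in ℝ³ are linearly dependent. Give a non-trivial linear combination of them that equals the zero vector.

Solve the homogeneous system with u₁, u₂, u₃, u₄ as columns by row-reducing the coefficient matrix.
The free variable yields coefficients (3, 3, -1, -3) (any nonzero multiple also works).

3u₁ + 3u₂ - u₃ - 3u₄ = 0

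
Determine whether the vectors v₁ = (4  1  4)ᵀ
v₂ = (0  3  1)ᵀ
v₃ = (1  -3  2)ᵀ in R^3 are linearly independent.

linearly independent

The matrix [v₁|v₂|v₃] has determinant 25.
A nonzero determinant means the columns are linearly independent.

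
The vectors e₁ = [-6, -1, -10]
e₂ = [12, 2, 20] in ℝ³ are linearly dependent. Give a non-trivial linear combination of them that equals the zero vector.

2e₁ + e₂ = 0

Set up α₁e₁ + α₂e₂ = 0 and solve the homogeneous system.
One solution (up to scaling) is (2, 1).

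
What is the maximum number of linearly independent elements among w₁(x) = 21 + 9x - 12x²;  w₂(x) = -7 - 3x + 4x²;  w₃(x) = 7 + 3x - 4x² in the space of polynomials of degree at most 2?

1

Pass to coordinate vectors with respect to the basis {1, x, x²}.
Apply Gaussian elimination to the matrix whose rows are w₁, w₂, w₃.
Reduction leaves 1 leading entry, giving rank 1.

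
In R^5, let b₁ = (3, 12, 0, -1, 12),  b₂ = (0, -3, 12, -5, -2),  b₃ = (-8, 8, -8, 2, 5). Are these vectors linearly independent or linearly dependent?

linearly independent

Row-reduce the matrix whose columns are b₁, b₂, b₃.
The reduction yields 3 nonzero rows, so the rank is 3.
Since rank = 3 (the number of vectors), the set is linearly independent.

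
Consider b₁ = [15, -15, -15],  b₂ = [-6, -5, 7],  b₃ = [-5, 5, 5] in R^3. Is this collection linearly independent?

linearly dependent

The matrix [b₁|b₂|b₃] has determinant 0.
A zero determinant means the columns are linearly dependent.
Indeed b₁ + 3b₃ = 0.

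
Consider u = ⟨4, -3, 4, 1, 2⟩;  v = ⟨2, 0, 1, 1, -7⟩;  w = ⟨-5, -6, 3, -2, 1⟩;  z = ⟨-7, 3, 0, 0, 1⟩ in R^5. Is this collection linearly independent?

Row-reduce the matrix whose columns are u, v, w, z.
The reduction yields 4 nonzero rows, so the rank is 4.
Since rank = 4 (the number of vectors), the set is linearly independent.

linearly independent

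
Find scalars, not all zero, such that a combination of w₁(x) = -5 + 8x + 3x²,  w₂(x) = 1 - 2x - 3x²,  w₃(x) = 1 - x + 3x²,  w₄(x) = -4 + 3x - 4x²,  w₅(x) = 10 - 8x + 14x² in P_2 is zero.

Pass to coordinate vectors relative to the basis {1, x, x²}.
Set up α₁w₁ + … + α₅w₅ = 0 and solve the homogeneous system.
A generator of the null space is (1, 3, 2, 0, 0).

w₁ + 3w₂ + 2w₃ = 0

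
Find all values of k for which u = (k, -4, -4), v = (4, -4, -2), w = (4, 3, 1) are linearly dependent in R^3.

The set is linearly dependent precisely when det[u; v; w] = 0.
The determinant works out to 2*k - 64.
This vanishes exactly when k = 32.

k = 32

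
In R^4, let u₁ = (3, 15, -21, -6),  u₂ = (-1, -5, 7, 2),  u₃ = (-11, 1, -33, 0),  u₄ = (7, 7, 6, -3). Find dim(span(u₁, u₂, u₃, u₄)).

Put the 4×4 matrix [u₁|u₂|u₃|u₄] into echelon form.
Exactly 2 pivots survive; hence the rank is 2.

2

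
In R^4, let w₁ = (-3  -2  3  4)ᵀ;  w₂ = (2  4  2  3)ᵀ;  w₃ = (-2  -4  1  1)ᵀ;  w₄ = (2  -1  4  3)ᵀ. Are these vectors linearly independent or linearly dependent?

linearly independent

Form the 4×4 matrix with these as columns; its determinant is 49.
A nonzero determinant means the columns are linearly independent.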